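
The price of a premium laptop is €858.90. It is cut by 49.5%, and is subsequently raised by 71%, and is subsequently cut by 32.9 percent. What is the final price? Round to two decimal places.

€497.68

Each change multiplies by a factor: 0.505 × 1.71 × 0.671 = 0.57944205.
€858.90 × 0.57944205 = €497.682776745 ≈ €497.68.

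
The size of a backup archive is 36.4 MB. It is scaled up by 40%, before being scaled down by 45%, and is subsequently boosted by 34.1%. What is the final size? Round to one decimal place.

Each change multiplies by a factor: 1.4 × 0.55 × 1.341 = 1.03257.
36.4 × 1.03257 = 37.585548 ≈ 37.6.

37.6 MB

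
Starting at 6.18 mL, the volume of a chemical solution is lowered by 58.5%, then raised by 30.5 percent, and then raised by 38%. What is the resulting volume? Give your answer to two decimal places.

Apply the 58.5% decrease: 6.18 × 0.415 = 2.5647.
30.5% increase: 2.5647 × 1.305 = 3.3469335.
38% increase: 3.3469335 × 1.38 = 4.61876823 ≈ 4.62.

4.62 mL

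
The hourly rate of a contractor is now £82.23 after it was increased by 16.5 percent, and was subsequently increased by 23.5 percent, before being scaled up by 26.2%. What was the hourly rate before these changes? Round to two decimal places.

£45.29

Undoing the 26.2% increase: £82.23 ÷ 1.262 ≈ £65.158479.
Undoing the 23.5% increase: £65.158479 ÷ 1.235 ≈ £52.759902.
Undoing the 16.5% increase: £52.759902 ÷ 1.165 ≈ £45.29.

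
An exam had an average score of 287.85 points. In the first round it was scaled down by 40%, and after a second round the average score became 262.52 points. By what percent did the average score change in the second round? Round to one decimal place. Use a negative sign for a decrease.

52.0%

After the first round: 287.85 × 0.6 = 172.71.
Second-round multiplier: 262.52 ÷ 172.71 ≈ 1.52.
That is a change of 52.0%.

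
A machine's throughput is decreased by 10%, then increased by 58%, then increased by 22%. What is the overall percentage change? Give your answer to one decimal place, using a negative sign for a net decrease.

A 10% decrease multiplies by 0.9.
Then a 58% increase: 0.9 × 1.58 = 1.422.
Then a 22% increase: 1.422 × 1.22 = 1.73484.
Overall factor 1.73484, i.e. 73.5%.

73.5%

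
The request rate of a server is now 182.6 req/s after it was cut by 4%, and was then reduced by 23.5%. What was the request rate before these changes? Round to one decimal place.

Undoing the 23.5% decrease: 182.6 ÷ 0.765 ≈ 238.69281.
Undoing the 4% decrease: 238.69281 ÷ 0.96 ≈ 248.6 req/s.

248.6 req/s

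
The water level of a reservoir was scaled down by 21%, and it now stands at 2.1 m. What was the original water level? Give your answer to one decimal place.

2.7 m

The overall multiplier applied was 0.79.
So the original water level was 2.1 ÷ 0.79 ≈ 2.7 m.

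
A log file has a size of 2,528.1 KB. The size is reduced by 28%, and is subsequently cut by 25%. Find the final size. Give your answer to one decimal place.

Apply the 28% decrease: 2,528.1 × 0.72 = 1820.232.
After the 25% decrease: 1820.232 × 0.75 = 1365.174 ≈ 1,365.2.

1,365.2 KB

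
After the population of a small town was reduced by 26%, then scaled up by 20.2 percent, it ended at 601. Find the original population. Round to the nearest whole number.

The overall multiplier applied was 0.74 × 1.202 = 0.88948.
So the original population was 601 ÷ 0.88948 ≈ 676.

676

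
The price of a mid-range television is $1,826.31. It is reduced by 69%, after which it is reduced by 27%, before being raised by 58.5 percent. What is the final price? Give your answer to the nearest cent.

Apply the 69% decrease: $1,826.31 × 0.31 = $566.1561.
After the 27% decrease: $566.1561 × 0.73 = $413.293953.
58.5% increase: $413.293953 × 1.585 = $655.070915505 ≈ $655.07.

$655.07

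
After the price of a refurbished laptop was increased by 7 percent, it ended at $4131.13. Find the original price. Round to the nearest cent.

$3860.87

The overall multiplier applied was 1.07.
So the original price was $4131.13 ÷ 1.07 ≈ $3860.87.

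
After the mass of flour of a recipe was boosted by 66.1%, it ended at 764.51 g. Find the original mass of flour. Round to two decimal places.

460.27 g

The overall multiplier applied was 1.661.
So the original mass of flour was 764.51 ÷ 1.661 ≈ 460.27 g.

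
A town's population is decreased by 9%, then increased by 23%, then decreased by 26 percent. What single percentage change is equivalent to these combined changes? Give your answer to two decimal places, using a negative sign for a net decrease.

The combined multiplier is 0.91 × 1.23 × 0.74 = 0.828282.
That corresponds to a decrease of 17.17%.

-17.17%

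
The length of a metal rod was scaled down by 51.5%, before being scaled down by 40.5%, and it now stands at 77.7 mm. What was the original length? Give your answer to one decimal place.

The overall multiplier applied was 0.485 × 0.595 = 0.288575.
So the original length was 77.7 ÷ 0.288575 ≈ 269.3 mm.

269.3 mm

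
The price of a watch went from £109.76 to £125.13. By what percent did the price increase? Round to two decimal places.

Change: £125.13 − £109.76 = £15.37.
Relative to the original: £15.37 ÷ £109.76 ≈ 14.00%.
So the price increased by 14.00%.

14.00%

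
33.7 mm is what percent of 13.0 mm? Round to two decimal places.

259.23%

33.7 mm ÷ 13.0 mm ≈ 259.23%.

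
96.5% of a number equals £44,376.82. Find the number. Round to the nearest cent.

£45,986.34

£44,376.82 ÷ 0.965 ≈ £45,986.34.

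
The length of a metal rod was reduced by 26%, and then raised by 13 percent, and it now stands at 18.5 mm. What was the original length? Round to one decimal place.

The overall multiplier applied was 0.74 × 1.13 = 0.8362.
So the original length was 18.5 ÷ 0.8362 ≈ 22.1 mm.

22.1 mm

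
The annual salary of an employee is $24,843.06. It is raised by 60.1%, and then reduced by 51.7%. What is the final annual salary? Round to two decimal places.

60.1% increase: $24,843.06 × 1.601 = $39773.73906.
After the 51.7% decrease: $39773.73906 × 0.483 = $19210.71596598 ≈ $19,210.72.

$19,210.72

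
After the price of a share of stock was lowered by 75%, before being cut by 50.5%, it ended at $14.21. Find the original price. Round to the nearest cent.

The overall multiplier applied was 0.25 × 0.495 = 0.12375.
So the original price was $14.21 ÷ 0.12375 ≈ $114.83.

$114.83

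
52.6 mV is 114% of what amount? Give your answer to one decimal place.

46.1 mV

52.6 mV ÷ 1.14 ≈ 46.1 mV.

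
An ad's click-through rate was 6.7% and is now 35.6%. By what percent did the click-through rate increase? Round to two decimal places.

The change is 35.6 − 6.7 = 28.9 percentage points.
Relative to the original 6.7%, that is 28.9 ÷ 6.7 ≈ 431.34%.
So the click-through rate rose by 431.34%.

431.34%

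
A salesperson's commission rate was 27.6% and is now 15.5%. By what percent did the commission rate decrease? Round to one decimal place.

43.8%

The change is 15.5 − 27.6 = -12.1 percentage points.
Relative to the original 27.6%, that is -12.1 ÷ 27.6 ≈ -43.8%.
So the commission rate fell by 43.8%.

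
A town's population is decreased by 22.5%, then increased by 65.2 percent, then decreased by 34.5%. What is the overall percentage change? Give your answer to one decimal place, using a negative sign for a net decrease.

-16.1%

The combined multiplier is 0.775 × 1.652 × 0.655 = 0.8385965.
That corresponds to a decrease of 16.1%.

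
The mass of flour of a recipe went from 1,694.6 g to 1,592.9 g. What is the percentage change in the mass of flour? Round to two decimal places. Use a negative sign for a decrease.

-6.00%

Change: 1,592.9 − 1,694.6 = -101.7.
Relative to the original: -101.7 ÷ 1,694.6 ≈ -6.00%.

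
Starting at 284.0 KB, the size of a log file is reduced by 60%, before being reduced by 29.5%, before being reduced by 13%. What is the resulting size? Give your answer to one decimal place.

69.7 KB

Each change multiplies by a factor: 0.4 × 0.705 × 0.87 = 0.24534.
284.0 × 0.24534 = 69.67656 ≈ 69.7.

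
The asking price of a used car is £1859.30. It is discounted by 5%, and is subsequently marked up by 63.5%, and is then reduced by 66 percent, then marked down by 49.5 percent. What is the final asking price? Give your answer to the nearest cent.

Apply the 5% decrease: £1859.30 × 0.95 = £1766.335.
Apply the 63.5% increase: £1766.335 × 1.635 = £2887.957725.
66% decrease: £2887.957725 × 0.34 = £981.9056265.
49.5% decrease: £981.9056265 × 0.505 = £495.8623413825 ≈ £495.86.

£495.86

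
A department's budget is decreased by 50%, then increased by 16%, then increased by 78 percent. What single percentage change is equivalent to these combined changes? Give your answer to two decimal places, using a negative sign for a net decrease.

The combined multiplier is 0.5 × 1.16 × 1.78 = 1.0324.
That corresponds to an increase of 3.24%.

3.24%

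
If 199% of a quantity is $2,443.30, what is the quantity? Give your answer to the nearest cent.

$1,227.79

$2,443.30 ÷ 1.99 ≈ $1,227.79.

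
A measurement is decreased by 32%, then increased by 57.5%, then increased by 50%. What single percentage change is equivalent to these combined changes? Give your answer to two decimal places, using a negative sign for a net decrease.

60.65%

A 32% decrease multiplies by 0.68.
Then a 57.5% increase: 0.68 × 1.575 = 1.071.
Then a 50% increase: 1.071 × 1.5 = 1.6065.
Overall factor 1.6065, i.e. 60.65%.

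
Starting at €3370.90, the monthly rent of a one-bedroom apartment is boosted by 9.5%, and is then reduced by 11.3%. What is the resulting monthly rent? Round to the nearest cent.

9.5% increase: €3370.90 × 1.095 = €3691.1355.
Apply the 11.3% decrease: €3691.1355 × 0.887 = €3274.0371885 ≈ €3274.04.

€3274.04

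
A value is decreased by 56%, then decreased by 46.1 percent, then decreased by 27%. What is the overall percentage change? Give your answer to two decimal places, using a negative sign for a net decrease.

-82.69%

A 56% decrease multiplies by 0.44.
Then a 46.1% decrease: 0.44 × 0.539 = 0.23716.
Then a 27% decrease: 0.23716 × 0.73 = 0.1731268.
Overall factor 0.1731268, i.e. -82.69%.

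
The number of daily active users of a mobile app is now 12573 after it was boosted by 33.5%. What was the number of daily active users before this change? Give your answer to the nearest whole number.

The overall multiplier applied was 1.335.
So the original number of daily active users was 12573 ÷ 1.335 ≈ 9418.

9418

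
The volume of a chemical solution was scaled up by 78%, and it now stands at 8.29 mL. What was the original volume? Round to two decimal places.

The overall multiplier applied was 1.78.
So the original volume was 8.29 ÷ 1.78 ≈ 4.66 mL.

4.66 mL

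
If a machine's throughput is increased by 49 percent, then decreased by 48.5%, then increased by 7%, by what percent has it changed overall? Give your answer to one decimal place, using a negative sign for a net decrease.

The combined multiplier is 1.49 × 0.515 × 1.07 = 0.8210645.
That corresponds to a decrease of 17.9%.

-17.9%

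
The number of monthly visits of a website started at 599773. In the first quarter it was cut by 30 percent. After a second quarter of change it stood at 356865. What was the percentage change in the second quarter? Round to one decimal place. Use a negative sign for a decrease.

After the first quarter: 599773 × 0.7 = 419841.1.
Second-quarter multiplier: 356865 ÷ 419841.1 ≈ 0.85.
That is a change of -15.0%.

-15.0%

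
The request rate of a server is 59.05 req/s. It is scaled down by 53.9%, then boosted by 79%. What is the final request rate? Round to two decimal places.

48.73 req/s

Apply the 53.9% decrease: 59.05 × 0.461 = 27.22205.
79% increase: 27.22205 × 1.79 = 48.7274695 ≈ 48.73.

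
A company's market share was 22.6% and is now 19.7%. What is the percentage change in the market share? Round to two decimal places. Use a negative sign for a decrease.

The change is 19.7 − 22.6 = -2.9 percentage points.
Relative to the original 22.6%, that is -2.9 ÷ 22.6 ≈ -12.83%.

-12.83%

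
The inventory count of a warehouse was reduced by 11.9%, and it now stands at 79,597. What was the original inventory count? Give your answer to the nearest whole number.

The overall multiplier applied was 0.881.
So the original inventory count was 79,597 ÷ 0.881 ≈ 90,348.

90,348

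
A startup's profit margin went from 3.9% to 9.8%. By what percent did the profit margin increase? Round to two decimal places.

The change is 9.8 − 3.9 = 5.9 percentage points.
Relative to the original 3.9%, that is 5.9 ÷ 3.9 ≈ 151.28%.
So the profit margin rose by 151.28%.

151.28%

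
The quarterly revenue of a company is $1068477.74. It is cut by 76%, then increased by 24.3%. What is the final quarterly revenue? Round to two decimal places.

76% decrease: $1068477.74 × 0.24 = $256434.6576.
Apply the 24.3% increase: $256434.6576 × 1.243 = $318748.2793968 ≈ $318748.28.

$318748.28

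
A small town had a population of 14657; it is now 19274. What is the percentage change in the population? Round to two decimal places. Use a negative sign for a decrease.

Change: 19274 − 14657 = 4617.
Relative to the original: 4617 ÷ 14657 ≈ 31.50%.

31.50%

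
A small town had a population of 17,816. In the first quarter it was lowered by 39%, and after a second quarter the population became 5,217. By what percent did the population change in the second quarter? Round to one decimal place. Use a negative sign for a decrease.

After the first quarter: 17,816 × 0.61 = 10867.76.
Second-quarter multiplier: 5,217 ÷ 10867.76 ≈ 0.48004.
That is a change of -52.0%.

-52.0%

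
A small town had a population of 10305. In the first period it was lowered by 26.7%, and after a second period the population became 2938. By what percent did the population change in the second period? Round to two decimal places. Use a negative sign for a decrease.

After the first period: 10305 × 0.733 = 7553.565.
Second-period multiplier: 2938 ÷ 7553.565 ≈ 0.388955.
That is a change of -61.10%.

-61.10%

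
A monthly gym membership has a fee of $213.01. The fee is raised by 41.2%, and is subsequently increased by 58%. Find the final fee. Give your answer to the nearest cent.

Each change multiplies by a factor: 1.412 × 1.58 = 2.23096.
$213.01 × 2.23096 = $475.2167896 ≈ $475.22.

$475.22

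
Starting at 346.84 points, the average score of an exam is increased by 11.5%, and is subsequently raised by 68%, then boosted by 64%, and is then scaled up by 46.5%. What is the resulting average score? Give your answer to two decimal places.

1560.97 points

Each change multiplies by a factor: 1.115 × 1.68 × 1.64 × 1.465 = 4.50055032.
346.84 × 4.50055032 = 1560.9708729888 ≈ 1560.97.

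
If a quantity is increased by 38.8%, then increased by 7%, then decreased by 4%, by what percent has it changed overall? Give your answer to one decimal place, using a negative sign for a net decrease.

42.6%

The combined multiplier is 1.388 × 1.07 × 0.96 = 1.4257536.
That corresponds to an increase of 42.6%.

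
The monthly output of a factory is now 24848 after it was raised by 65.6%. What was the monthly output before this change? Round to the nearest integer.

The overall multiplier applied was 1.656.
So the original monthly output was 24848 ÷ 1.656 ≈ 15005.

15005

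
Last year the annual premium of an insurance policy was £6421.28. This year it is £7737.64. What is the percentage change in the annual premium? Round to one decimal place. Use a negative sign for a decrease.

Change: £7737.64 − £6421.28 = £1316.36.
Relative to the original: £1316.36 ÷ £6421.28 ≈ 20.5%.

20.5%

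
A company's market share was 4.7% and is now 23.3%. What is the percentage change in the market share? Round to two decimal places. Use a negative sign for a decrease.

395.74%

The change is 23.3 − 4.7 = 18.6 percentage points.
Relative to the original 4.7%, that is 18.6 ÷ 4.7 ≈ 395.74%.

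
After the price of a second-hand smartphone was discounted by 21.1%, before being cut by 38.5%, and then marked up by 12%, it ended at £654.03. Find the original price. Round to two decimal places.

£1,203.45

Undoing the 12% increase: £654.03 ÷ 1.12 ≈ £583.955357.
Undoing the 38.5% decrease: £583.955357 ÷ 0.615 ≈ £949.520906.
Undoing the 21.1% decrease: £949.520906 ÷ 0.789 ≈ £1,203.45.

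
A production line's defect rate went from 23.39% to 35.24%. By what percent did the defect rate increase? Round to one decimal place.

50.7%

The change is 35.24 − 23.39 = 11.85 percentage points.
Relative to the original 23.39%, that is 11.85 ÷ 23.39 ≈ 50.7%.
So the defect rate rose by 50.7%.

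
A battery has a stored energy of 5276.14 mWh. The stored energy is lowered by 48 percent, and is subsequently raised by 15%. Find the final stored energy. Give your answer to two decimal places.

48% decrease: 5276.14 × 0.52 = 2743.5928.
Apply the 15% increase: 2743.5928 × 1.15 = 3155.13172 ≈ 3155.13.

3155.13 mWh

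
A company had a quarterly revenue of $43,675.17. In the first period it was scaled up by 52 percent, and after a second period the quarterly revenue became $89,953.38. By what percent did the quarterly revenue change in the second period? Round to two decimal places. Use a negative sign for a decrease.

35.50%

After the first period: $43,675.17 × 1.52 = $66386.2584.
Second-period multiplier: $89,953.38 ÷ $66386.2584 ≈ 1.355.
That is a change of 35.50%.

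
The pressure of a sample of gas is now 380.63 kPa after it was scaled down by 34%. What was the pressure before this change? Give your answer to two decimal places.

The overall multiplier applied was 0.66.
So the original pressure was 380.63 ÷ 0.66 ≈ 576.71 kPa.

576.71 kPa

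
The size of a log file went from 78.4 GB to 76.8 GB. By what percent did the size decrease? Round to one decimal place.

2.0%

Change: 76.8 − 78.4 = -1.6.
Relative to the original: -1.6 ÷ 78.4 ≈ -2.0%.
So the size decreased by 2.0%.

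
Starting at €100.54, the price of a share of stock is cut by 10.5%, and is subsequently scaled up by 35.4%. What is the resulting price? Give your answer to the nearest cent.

€121.84

Apply the 10.5% decrease: €100.54 × 0.895 = €89.9833.
Apply the 35.4% increase: €89.9833 × 1.354 = €121.8373882 ≈ €121.84.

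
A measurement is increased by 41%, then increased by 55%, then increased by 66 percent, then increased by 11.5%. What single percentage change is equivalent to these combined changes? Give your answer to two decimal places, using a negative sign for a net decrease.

304.51%

The combined multiplier is 1.41 × 1.55 × 1.66 × 1.115 = 4.04514195.
That corresponds to an increase of 304.51%.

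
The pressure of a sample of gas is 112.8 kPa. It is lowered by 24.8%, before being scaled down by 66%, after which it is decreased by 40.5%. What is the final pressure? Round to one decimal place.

Each change multiplies by a factor: 0.752 × 0.34 × 0.595 = 0.1521296.
112.8 × 0.1521296 = 17.16021888 ≈ 17.2.

17.2 kPa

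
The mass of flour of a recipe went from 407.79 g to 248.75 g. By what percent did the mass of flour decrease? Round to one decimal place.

39.0%

Change: 248.75 − 407.79 = -159.04.
Relative to the original: -159.04 ÷ 407.79 ≈ -39.0%.
So the mass of flour decreased by 39.0%.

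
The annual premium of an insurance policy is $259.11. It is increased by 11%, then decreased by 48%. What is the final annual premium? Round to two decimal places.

$149.56

Each change multiplies by a factor: 1.11 × 0.52 = 0.5772.
$259.11 × 0.5772 = $149.558292 ≈ $149.56.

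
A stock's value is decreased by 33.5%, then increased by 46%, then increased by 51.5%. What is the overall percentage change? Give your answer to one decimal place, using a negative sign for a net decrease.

47.1%

A 33.5% decrease multiplies by 0.665.
Then a 46% increase: 0.665 × 1.46 = 0.9709.
Then a 51.5% increase: 0.9709 × 1.515 = 1.4709135.
Overall factor 1.4709135, i.e. 47.1%.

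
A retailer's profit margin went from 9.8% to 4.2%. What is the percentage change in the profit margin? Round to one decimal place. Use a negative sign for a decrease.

-57.1%

The change is 4.2 − 9.8 = -5.6 percentage points.
Relative to the original 9.8%, that is -5.6 ÷ 9.8 ≈ -57.1%.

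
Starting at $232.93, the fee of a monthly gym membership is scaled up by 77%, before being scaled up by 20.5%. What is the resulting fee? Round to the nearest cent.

$496.80

Each change multiplies by a factor: 1.77 × 1.205 = 2.13285.
$232.93 × 2.13285 = $496.8047505 ≈ $496.80.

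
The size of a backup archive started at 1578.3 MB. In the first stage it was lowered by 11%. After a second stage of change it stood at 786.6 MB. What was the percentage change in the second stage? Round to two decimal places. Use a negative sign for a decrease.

After the first stage: 1578.3 × 0.89 = 1404.687.
Second-stage multiplier: 786.6 ÷ 1404.687 ≈ 0.559982.
That is a change of -44.00%.

-44.00%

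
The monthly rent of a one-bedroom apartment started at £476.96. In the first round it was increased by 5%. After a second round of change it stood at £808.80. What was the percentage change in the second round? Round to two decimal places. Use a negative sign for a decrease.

61.50%

After the first round: £476.96 × 1.05 = £500.808.
Second-round multiplier: £808.80 ÷ £500.808 ≈ 1.61499.
That is a change of 61.50%.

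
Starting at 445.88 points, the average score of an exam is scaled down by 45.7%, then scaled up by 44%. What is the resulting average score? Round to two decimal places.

Apply the 45.7% decrease: 445.88 × 0.543 = 242.11284.
Apply the 44% increase: 242.11284 × 1.44 = 348.6424896 ≈ 348.64.

348.64 points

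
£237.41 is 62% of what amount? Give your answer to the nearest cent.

£382.92

£237.41 ÷ 0.62 ≈ £382.92.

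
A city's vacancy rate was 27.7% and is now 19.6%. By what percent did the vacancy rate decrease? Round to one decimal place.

The change is 19.6 − 27.7 = -8.1 percentage points.
Relative to the original 27.7%, that is -8.1 ÷ 27.7 ≈ -29.2%.
So the vacancy rate fell by 29.2%.

29.2%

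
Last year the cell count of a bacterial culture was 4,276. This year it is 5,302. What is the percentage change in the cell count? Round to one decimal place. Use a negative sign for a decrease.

24.0%

Change: 5,302 − 4,276 = 1,026.
Relative to the original: 1,026 ÷ 4,276 ≈ 24.0%.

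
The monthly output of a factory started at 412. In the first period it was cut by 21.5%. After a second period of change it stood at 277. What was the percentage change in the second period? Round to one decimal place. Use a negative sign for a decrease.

-14.4%

After the first period: 412 × 0.785 = 323.42.
Second-period multiplier: 277 ÷ 323.42 ≈ 0.85647.
That is a change of -14.4%.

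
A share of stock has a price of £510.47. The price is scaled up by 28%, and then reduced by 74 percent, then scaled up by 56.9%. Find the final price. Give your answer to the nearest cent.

Apply the 28% increase: £510.47 × 1.28 = £653.4016.
After the 74% decrease: £653.4016 × 0.26 = £169.884416.
Apply the 56.9% increase: £169.884416 × 1.569 = £266.548648704 ≈ £266.55.

£266.55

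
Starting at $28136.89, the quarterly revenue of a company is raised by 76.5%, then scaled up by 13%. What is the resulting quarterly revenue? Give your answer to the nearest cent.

Apply the 76.5% increase: $28136.89 × 1.765 = $49661.61085.
Apply the 13% increase: $49661.61085 × 1.13 = $56117.6202605 ≈ $56117.62.

$56117.62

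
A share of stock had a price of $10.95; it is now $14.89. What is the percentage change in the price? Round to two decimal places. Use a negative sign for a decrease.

Change: $14.89 − $10.95 = $3.94.
Relative to the original: $3.94 ÷ $10.95 ≈ 35.98%.

35.98%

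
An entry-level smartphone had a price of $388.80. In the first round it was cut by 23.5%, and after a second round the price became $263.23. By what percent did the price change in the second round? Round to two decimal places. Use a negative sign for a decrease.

-11.50%

After the first round: $388.80 × 0.765 = $297.432.
Second-round multiplier: $263.23 ÷ $297.432 ≈ 0.885009.
That is a change of -11.50%.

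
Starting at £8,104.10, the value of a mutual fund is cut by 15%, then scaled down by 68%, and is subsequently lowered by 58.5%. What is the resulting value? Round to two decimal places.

£914.79

Each change multiplies by a factor: 0.85 × 0.32 × 0.415 = 0.11288.
£8,104.10 × 0.11288 = £914.790808 ≈ £914.79.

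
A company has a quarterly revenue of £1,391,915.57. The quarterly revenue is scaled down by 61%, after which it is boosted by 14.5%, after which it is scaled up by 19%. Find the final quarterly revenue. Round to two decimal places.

Each change multiplies by a factor: 0.39 × 1.145 × 1.19 = 0.5313945.
£1,391,915.57 × 0.5313945 = £739656.278362365 ≈ £739,656.28.

£739,656.28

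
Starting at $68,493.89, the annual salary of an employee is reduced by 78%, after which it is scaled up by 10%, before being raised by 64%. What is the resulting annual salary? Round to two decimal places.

Each change multiplies by a factor: 0.22 × 1.1 × 1.64 = 0.39688.
$68,493.89 × 0.39688 = $27183.8550632 ≈ $27,183.86.

$27,183.86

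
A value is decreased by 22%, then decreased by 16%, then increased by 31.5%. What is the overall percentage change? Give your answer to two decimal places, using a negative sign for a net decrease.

The combined multiplier is 0.78 × 0.84 × 1.315 = 0.861588.
That corresponds to a decrease of 13.84%.

-13.84%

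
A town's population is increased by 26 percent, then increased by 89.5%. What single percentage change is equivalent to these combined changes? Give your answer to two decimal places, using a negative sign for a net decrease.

138.77%

The combined multiplier is 1.26 × 1.895 = 2.3877.
That corresponds to an increase of 138.77%.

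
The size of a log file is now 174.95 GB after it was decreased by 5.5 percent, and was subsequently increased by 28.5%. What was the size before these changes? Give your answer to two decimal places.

144.07 GB

Undoing the 28.5% increase: 174.95 ÷ 1.285 ≈ 136.14786.
Undoing the 5.5% decrease: 136.14786 ÷ 0.945 ≈ 144.07 GB.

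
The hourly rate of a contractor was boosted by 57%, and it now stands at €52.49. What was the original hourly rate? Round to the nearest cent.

€33.43

The overall multiplier applied was 1.57.
So the original hourly rate was €52.49 ÷ 1.57 ≈ €33.43.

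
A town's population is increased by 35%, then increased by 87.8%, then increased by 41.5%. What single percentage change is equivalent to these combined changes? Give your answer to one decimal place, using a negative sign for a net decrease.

258.7%

A 35% increase multiplies by 1.35.
Then an 87.8% increase: 1.35 × 1.878 = 2.5353.
Then a 41.5% increase: 2.5353 × 1.415 = 3.5874495.
Overall factor 3.5874495, i.e. 258.7%.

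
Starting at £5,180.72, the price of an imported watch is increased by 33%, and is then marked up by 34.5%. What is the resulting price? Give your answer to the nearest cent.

Each change multiplies by a factor: 1.33 × 1.345 = 1.78885.
£5,180.72 × 1.78885 = £9267.530972 ≈ £9,267.53.

£9,267.53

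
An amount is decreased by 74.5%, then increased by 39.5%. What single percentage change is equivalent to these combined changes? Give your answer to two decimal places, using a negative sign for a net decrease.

A 74.5% decrease multiplies by 0.255.
Then a 39.5% increase: 0.255 × 1.395 = 0.355725.
Overall factor 0.355725, i.e. -64.43%.

-64.43%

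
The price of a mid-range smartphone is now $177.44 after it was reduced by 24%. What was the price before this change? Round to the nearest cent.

The overall multiplier applied was 0.76.
So the original price was $177.44 ÷ 0.76 ≈ $233.47.

$233.47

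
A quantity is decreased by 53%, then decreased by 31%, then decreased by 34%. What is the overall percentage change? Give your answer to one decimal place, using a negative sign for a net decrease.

A 53% decrease multiplies by 0.47.
Then a 31% decrease: 0.47 × 0.69 = 0.3243.
Then a 34% decrease: 0.3243 × 0.66 = 0.214038.
Overall factor 0.214038, i.e. -78.6%.

-78.6%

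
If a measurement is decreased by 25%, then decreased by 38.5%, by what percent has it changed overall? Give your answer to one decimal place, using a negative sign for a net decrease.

A 25% decrease multiplies by 0.75.
Then a 38.5% decrease: 0.75 × 0.615 = 0.46125.
Overall factor 0.46125, i.e. -53.9%.

-53.9%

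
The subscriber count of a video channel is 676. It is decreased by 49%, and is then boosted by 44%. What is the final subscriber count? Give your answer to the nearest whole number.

496

After the 49% decrease: 676 × 0.51 = 344.76.
44% increase: 344.76 × 1.44 = 496.4544 ≈ 496.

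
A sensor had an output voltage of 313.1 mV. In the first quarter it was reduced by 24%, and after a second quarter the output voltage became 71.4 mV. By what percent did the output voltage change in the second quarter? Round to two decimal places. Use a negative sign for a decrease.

-69.99%

After the first quarter: 313.1 × 0.76 = 237.956.
Second-quarter multiplier: 71.4 ÷ 237.956 ≈ 0.300055.
That is a change of -69.99%.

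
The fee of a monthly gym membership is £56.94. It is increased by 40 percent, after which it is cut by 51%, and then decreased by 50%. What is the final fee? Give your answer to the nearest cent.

£19.53

After the 40% increase: £56.94 × 1.4 = £79.716.
Apply the 51% decrease: £79.716 × 0.49 = £39.06084.
50% decrease: £39.06084 × 0.5 = £19.53042 ≈ £19.53.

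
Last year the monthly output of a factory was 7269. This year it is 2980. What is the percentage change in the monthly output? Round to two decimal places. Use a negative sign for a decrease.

Change: 2980 − 7269 = -4289.
Relative to the original: -4289 ÷ 7269 ≈ -59.00%.

-59.00%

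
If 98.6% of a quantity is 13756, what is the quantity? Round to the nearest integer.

13951

13756 ÷ 0.986 ≈ 13951.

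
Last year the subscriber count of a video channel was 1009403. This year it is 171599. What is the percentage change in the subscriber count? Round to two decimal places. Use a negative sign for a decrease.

-83.00%

Change: 171599 − 1009403 = -837804.
Relative to the original: -837804 ÷ 1009403 ≈ -83.00%.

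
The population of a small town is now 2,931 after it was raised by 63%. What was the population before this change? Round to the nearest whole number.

1,798

The overall multiplier applied was 1.63.
So the original population was 2,931 ÷ 1.63 ≈ 1,798.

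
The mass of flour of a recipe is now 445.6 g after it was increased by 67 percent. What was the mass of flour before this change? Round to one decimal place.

266.8 g

The overall multiplier applied was 1.67.
So the original mass of flour was 445.6 ÷ 1.67 ≈ 266.8 g.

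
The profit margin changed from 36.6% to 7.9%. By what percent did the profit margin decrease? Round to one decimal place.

The change is 7.9 − 36.6 = -28.7 percentage points.
Relative to the original 36.6%, that is -28.7 ÷ 36.6 ≈ -78.4%.
So the profit margin fell by 78.4%.

78.4%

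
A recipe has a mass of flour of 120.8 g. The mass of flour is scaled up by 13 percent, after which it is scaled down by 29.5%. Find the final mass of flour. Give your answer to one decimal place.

Each change multiplies by a factor: 1.13 × 0.705 = 0.79665.
120.8 × 0.79665 = 96.23532 ≈ 96.2.

96.2 g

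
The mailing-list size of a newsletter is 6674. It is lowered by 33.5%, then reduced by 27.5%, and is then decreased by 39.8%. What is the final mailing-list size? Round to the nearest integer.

Apply the 33.5% decrease: 6674 × 0.665 = 4438.21.
Apply the 27.5% decrease: 4438.21 × 0.725 = 3217.70225.
After the 39.8% decrease: 3217.70225 × 0.602 = 1937.0567545 ≈ 1937.

1937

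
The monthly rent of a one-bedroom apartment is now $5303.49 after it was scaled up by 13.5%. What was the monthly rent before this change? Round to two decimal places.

The overall multiplier applied was 1.135.
So the original monthly rent was $5303.49 ÷ 1.135 ≈ $4672.68.

$4672.68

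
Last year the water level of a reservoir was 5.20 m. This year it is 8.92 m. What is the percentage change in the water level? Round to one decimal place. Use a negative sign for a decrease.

71.5%

Change: 8.92 − 5.20 = 3.72.
Relative to the original: 3.72 ÷ 5.20 ≈ 71.5%.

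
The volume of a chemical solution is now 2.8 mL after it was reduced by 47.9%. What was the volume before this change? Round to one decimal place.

5.4 mL

The overall multiplier applied was 0.521.
So the original volume was 2.8 ÷ 0.521 ≈ 5.4 mL.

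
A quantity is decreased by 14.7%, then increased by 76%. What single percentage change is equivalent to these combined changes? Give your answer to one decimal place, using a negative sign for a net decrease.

50.1%

The combined multiplier is 0.853 × 1.76 = 1.50128.
That corresponds to an increase of 50.1%.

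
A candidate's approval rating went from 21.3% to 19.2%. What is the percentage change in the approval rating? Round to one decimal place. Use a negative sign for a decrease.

-9.9%

The change is 19.2 − 21.3 = -2.1 percentage points.
Relative to the original 21.3%, that is -2.1 ÷ 21.3 ≈ -9.9%.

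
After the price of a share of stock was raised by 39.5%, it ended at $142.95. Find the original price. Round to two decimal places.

$102.47

The overall multiplier applied was 1.395.
So the original price was $142.95 ÷ 1.395 ≈ $102.47.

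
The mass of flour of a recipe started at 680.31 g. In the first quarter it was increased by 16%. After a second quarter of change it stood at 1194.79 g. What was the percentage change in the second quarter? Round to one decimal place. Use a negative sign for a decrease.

After the first quarter: 680.31 × 1.16 = 789.1596.
Second-quarter multiplier: 1194.79 ÷ 789.1596 ≈ 1.514.
That is a change of 51.4%.

51.4%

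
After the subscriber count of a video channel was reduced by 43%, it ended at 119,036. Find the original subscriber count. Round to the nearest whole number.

The overall multiplier applied was 0.57.
So the original subscriber count was 119,036 ÷ 0.57 ≈ 208,835.

208,835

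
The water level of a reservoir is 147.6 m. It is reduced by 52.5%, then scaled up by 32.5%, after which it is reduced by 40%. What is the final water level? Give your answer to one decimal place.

Each change multiplies by a factor: 0.475 × 1.325 × 0.6 = 0.377625.
147.6 × 0.377625 = 55.73745 ≈ 55.7.

55.7 m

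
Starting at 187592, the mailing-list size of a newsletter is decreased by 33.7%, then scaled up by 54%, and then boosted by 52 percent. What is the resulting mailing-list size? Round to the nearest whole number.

291133

Each change multiplies by a factor: 0.663 × 1.54 × 1.52 = 1.5519504.
187592 × 1.5519504 = 291133.4794368 ≈ 291133.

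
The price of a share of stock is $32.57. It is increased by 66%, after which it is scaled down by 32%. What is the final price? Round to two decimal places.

$36.77

Each change multiplies by a factor: 1.66 × 0.68 = 1.1288.
$32.57 × 1.1288 = $36.765016 ≈ $36.77.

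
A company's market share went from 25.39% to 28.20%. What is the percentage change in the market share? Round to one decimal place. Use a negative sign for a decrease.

The change is 28.20 − 25.39 = 2.81 percentage points.
Relative to the original 25.39%, that is 2.81 ÷ 25.39 ≈ 11.1%.

11.1%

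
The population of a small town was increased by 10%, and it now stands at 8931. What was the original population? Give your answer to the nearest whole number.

The overall multiplier applied was 1.1.
So the original population was 8931 ÷ 1.1 ≈ 8119.

8119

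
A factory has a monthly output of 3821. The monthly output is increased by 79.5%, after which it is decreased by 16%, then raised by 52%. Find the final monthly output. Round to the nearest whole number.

8757

Apply the 79.5% increase: 3821 × 1.795 = 6858.695.
After the 16% decrease: 6858.695 × 0.84 = 5761.3038.
Apply the 52% increase: 5761.3038 × 1.52 = 8757.181776 ≈ 8757.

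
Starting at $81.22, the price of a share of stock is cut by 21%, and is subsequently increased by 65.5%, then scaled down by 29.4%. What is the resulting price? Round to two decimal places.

$74.97

Each change multiplies by a factor: 0.79 × 1.655 × 0.706 = 0.9230597.
$81.22 × 0.9230597 = $74.970908834 ≈ $74.97.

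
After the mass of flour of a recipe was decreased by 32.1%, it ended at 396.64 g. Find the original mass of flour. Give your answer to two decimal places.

584.15 g

The overall multiplier applied was 0.679.
So the original mass of flour was 396.64 ÷ 0.679 ≈ 584.15 g.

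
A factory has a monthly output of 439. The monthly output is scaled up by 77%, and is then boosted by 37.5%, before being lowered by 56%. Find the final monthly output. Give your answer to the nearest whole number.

470

Apply the 77% increase: 439 × 1.77 = 777.03.
After the 37.5% increase: 777.03 × 1.375 = 1068.41625.
Apply the 56% decrease: 1068.41625 × 0.44 = 470.10315 ≈ 470.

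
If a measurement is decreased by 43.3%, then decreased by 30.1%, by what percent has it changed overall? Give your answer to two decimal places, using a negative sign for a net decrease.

A 43.3% decrease multiplies by 0.567.
Then a 30.1% decrease: 0.567 × 0.699 = 0.396333.
Overall factor 0.396333, i.e. -60.37%.

-60.37%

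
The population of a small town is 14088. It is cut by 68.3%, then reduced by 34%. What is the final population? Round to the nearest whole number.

Apply the 68.3% decrease: 14088 × 0.317 = 4465.896.
34% decrease: 4465.896 × 0.66 = 2947.49136 ≈ 2947.

2947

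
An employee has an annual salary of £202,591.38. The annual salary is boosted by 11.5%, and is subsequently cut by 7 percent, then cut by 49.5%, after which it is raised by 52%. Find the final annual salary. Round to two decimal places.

After the 11.5% increase: £202,591.38 × 1.115 = £225889.3887.
Apply the 7% decrease: £225889.3887 × 0.93 = £210077.131491.
Apply the 49.5% decrease: £210077.131491 × 0.505 = £106088.951402955.
52% increase: £106088.951402955 × 1.52 = £161255.2061324916 ≈ £161,255.21.

£161,255.21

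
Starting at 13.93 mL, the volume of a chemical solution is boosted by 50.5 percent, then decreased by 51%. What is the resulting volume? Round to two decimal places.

10.27 mL

50.5% increase: 13.93 × 1.505 = 20.96465.
Apply the 51% decrease: 20.96465 × 0.49 = 10.2726785 ≈ 10.27.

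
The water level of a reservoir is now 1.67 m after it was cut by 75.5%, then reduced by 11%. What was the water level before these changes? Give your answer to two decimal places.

7.66 m

Undoing the 11% decrease: 1.67 ÷ 0.89 ≈ 1.876404.
Undoing the 75.5% decrease: 1.876404 ÷ 0.245 ≈ 7.66 m.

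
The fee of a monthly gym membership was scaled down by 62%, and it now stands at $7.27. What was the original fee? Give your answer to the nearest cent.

$19.13

The overall multiplier applied was 0.38.
So the original fee was $7.27 ÷ 0.38 ≈ $19.13.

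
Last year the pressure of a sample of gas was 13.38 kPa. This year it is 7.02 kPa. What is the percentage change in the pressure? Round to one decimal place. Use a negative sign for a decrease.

Change: 7.02 − 13.38 = -6.36.
Relative to the original: -6.36 ÷ 13.38 ≈ -47.5%.

-47.5%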